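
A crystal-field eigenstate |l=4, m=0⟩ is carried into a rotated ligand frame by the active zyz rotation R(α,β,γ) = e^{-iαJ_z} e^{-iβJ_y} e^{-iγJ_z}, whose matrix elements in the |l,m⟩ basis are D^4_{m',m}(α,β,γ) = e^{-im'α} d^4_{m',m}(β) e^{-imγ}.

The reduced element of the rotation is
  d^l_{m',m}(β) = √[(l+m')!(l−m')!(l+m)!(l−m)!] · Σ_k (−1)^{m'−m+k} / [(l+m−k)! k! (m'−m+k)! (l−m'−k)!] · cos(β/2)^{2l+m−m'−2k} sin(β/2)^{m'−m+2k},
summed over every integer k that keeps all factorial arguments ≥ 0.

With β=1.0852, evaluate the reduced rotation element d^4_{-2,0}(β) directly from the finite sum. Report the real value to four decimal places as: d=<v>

d^4_{-2,0}(β=1.0852) via the finite sum:
Half-angle: c=0.856369, s=0.516364. N=√(2·720·24·24)=910.735966
The bounds max(0,m−m')=2 and min(l+m,l−m')=4 give 3 terms
  k=2: (−1)^0·910.7360/(96)·0.8564^6·0.5164^2 = +0.997699
  k=3: (−1)^1·910.7360/(36)·0.8564^4·0.5164^4 = -0.967294
  k=4: (−1)^2·910.7360/(96)·0.8564^2·0.5164^6 = +0.131880
d^4_{-2,0}(1.0852) = +0.997699 -0.967294 +0.131880 = +0.162285

d=0.1623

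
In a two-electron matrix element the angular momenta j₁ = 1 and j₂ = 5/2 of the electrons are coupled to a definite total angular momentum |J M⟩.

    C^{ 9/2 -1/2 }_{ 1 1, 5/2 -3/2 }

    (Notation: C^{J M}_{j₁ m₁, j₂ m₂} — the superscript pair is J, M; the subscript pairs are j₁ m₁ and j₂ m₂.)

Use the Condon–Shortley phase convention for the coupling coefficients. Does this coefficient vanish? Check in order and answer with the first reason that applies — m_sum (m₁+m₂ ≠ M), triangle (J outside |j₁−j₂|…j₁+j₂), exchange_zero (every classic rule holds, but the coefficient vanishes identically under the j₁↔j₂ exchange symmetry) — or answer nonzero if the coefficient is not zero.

triangle

m-sum: m₁+m₂ = 1+(-3/2) = -1/2, M = -1/2  ✓
triangle: need |j₁−j₂| ≤ J ≤ j₁+j₂, i.e. J ∈ [3/2, 7/2]; J = 9/2 is outside ✗ ⇒ coefficient is 0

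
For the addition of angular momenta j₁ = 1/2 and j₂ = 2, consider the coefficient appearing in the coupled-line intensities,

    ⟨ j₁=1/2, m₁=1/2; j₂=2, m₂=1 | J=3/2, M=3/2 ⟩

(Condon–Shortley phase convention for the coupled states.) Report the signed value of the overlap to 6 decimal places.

j₁+j₂−J=1  J+j₁−j₂=0  J−j₁+j₂=3  j₁+j₂+J+1=5
(j₁±m₁, j₂±m₂, J±M) = (1,0,3,1,3,0)
P² = 36/5
sum k=0..0:
  [0] +1/6 = 1/6
S = 1/6
C² = P²·S² = 1/5 ; C = +0.447214

+0.447214  (= +√(1/5))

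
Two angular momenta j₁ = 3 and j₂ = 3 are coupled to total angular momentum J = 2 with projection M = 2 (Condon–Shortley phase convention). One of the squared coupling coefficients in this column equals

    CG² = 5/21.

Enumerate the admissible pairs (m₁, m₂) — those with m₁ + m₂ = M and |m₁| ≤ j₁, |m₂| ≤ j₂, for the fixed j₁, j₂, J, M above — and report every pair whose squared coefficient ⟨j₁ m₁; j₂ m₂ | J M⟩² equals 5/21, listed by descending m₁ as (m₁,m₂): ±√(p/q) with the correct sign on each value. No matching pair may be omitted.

Admissible pairs with m₁+m₂ = M = 2: (-1,3), (0,2), (1,1), (2,0), (3,-1)
  (m₁,m₂)=(3,-1): CG² = 5/42, CG = +√(5/42)
  (m₁,m₂)=(2,0): CG² = 5/21, CG = −√(5/21)   ← matches the target
  (m₁,m₂)=(1,1): CG² = 2/7, CG = +√(2/7)
  (m₁,m₂)=(0,2): CG² = 5/21, CG = −√(5/21)   ← matches the target
  (m₁,m₂)=(-1,3): CG² = 5/42, CG = +√(5/42)
Pairs with CG² = 5/21: (2,0): −√(5/21); (0,2): −√(5/21)

(2,0): −√(5/21); (0,2): −√(5/21)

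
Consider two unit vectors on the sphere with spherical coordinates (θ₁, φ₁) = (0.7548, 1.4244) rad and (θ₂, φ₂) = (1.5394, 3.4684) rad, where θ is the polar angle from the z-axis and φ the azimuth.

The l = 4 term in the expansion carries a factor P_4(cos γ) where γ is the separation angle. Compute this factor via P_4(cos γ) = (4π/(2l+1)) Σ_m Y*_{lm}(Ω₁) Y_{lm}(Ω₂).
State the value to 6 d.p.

Term-by-term m-sum for l=4 (normalisation 4π/9 = 1.396263):
  [-4]  conj(Y_{4,-4})(Ω₁) = 0.08127 - 0.05390j ; Y_{4,-4}(Ω₂) = 0.11506 - 0.42641j ; Δ = -0.01363 - 0.04085j
  [-3]  conj(Y_{4,-3})(Ω₁) = -0.12468 - 0.26540j ; Y_{4,-3}(Ω₂) = -0.02184 + 0.03259j ; Δ = 0.01137 + 0.00173j
  [-2]  conj(Y_{4,-2})(Ω₁) = -0.40806 + 0.12301j ; Y_{4,-2}(Ω₂) = -0.26348 + 0.20181j ; Δ = 0.08269 - 0.11476j
  [-1]  conj(Y_{4,-1})(Ω₁) = 0.02459 + 0.16679j ; Y_{4,-1}(Ω₂) = 0.04208 - 0.01426j ; Δ = 0.00341 + 0.00667j
  [+0]  conj(Y_{4,0})(Ω₁) = -0.32417 + 0.00000j ; Y_{4,0}(Ω₂) = 0.31423 + 0.00000j ; Δ = -0.10186 + 0.00000j
  [+1]  conj(Y_{4,1})(Ω₁) = -0.02459 + 0.16679j ; Y_{4,1}(Ω₂) = -0.04208 - 0.01426j ; Δ = 0.00341 - 0.00667j
  [+2]  conj(Y_{4,2})(Ω₁) = -0.40806 - 0.12301j ; Y_{4,2}(Ω₂) = -0.26348 - 0.20181j ; Δ = 0.08269 + 0.11476j
  [+3]  conj(Y_{4,3})(Ω₁) = 0.12468 - 0.26540j ; Y_{4,3}(Ω₂) = 0.02184 + 0.03259j ; Δ = 0.01137 - 0.00173j
  [+4]  conj(Y_{4,4})(Ω₁) = 0.08127 + 0.05390j ; Y_{4,4}(Ω₂) = 0.11506 + 0.42641j ; Δ = -0.01363 + 0.04085j
Total Σ_m = 0.06583 + 0.00000j. Multiply by 1.396263: 0.09192 + 0.00000j. P_4(cos γ) = 0.091918

0.091918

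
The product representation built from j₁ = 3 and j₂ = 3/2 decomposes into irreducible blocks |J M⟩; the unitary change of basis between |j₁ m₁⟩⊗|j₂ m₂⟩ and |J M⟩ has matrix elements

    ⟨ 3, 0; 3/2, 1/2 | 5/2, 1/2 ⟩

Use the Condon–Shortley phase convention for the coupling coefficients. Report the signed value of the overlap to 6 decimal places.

-0.414039

√[6·2!4!1!/8! · 3!3!2!1!3!2!] = √(216/35)
  +(−1)^1/∏(1,1,2,1,2,0)! = -1/4  (running -1/4)
  +(−1)^2/∏(2,0,1,0,3,1)! = 1/12  (running -1/6)
⟨..|..⟩ = √(216/35)·(-1/6) = -0.414039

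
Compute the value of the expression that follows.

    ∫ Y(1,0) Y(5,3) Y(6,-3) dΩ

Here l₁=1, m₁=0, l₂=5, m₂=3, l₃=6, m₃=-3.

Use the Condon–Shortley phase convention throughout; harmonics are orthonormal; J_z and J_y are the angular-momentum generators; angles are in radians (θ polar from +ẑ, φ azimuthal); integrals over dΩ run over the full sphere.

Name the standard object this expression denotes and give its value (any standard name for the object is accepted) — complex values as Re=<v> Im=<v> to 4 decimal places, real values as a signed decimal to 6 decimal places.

This is a Gaunt coefficient — the integral of a triple product of spherical harmonics over the sphere.
Checks pass: Σm=0; 12 even; l₃=6∈[4,6].
(2·1+1)(2·5+1)(2·6+1) = 429
Δ: 0! 2! 10! / 13! → 1/858
sum: t=0:+1/14400 = 1/14400
3j²(1 5 6; 0 0 0) = Δ·Π!·Σ² = 6/143  (sign +1)
sum: t=0:+1/80640 = 1/80640
3j²(1 5 6; 0 3 -3) = Δ·Π!·Σ² = 9/286  (sign -1)
combine: 4πI² = 429·6/143·9/286 = 81/143
take √, sign -1: I = -0.21230956

Gaunt coefficient, -0.212310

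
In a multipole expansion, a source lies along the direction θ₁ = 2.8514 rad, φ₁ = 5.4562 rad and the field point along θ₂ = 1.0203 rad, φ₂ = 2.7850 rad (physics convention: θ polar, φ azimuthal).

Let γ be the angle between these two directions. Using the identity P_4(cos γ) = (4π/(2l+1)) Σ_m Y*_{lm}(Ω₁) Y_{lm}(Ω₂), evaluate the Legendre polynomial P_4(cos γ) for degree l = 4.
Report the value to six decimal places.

Summing Y*_{l m}(θ₁,φ₁)·Y_{l m}(θ₂,φ₂) over m ∈ [−4, 4]; prefactor 4π/(2·4+1) = 1.396263:
  m=-4: (-0.002926+0.000491i) × (+0.033603+0.231046i) = -0.000212-0.000659i  (running Σ = -0.000212-0.000659i)
  m=-3: (+0.022186+0.017241i) × (-0.194687-0.355511i) = +0.001810-0.011244i  (running Σ = +0.001598-0.011903i)
  m=-2: (-0.012348-0.148122i) × (+0.168237+0.145539i) = +0.019480-0.026717i  (running Σ = +0.021078-0.038620i)
  m=-1: (-0.300965+0.327100i) × (+0.214347+0.079848i) = -0.090629+0.046081i  (running Σ = -0.069551+0.007461i)
  m=0: (+0.524659-0.000000i) × (-0.273825+0.000000i) = -0.143665+0.000000i  (running Σ = -0.213215+0.007461i)
  m=1: (+0.300965+0.327100i) × (-0.214347+0.079848i) = -0.090629-0.046081i  (running Σ = -0.303844-0.038620i)
  m=2: (-0.012348+0.148122i) × (+0.168237-0.145539i) = +0.019480+0.026717i  (running Σ = -0.284364-0.011903i)
  m=3: (-0.022186+0.017241i) × (+0.194687-0.355511i) = +0.001810+0.011244i  (running Σ = -0.282554-0.000659i)
  m=4: (-0.002926-0.000491i) × (+0.033603-0.231046i) = -0.000212+0.000659i  (running Σ = -0.282766-0.000000i)
Σ over m = -0.282766-0.000000i; ×(4π/9) → -0.394816-0.000000i. Real part: -0.394816

-0.394816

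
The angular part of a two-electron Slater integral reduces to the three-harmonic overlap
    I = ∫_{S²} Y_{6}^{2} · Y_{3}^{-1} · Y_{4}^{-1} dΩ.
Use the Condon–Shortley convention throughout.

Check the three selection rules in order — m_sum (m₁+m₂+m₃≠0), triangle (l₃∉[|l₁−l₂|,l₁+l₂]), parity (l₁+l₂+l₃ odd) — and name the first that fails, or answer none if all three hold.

parity

m₁+m₂+m₃ = 2 − 1 − 1 = 0  ✓
triangle: |6−3|=3 ≤ l₃=4 ≤ 6+3=9  ✓
parity: l₁+l₂+l₃ = 13 is odd  ✗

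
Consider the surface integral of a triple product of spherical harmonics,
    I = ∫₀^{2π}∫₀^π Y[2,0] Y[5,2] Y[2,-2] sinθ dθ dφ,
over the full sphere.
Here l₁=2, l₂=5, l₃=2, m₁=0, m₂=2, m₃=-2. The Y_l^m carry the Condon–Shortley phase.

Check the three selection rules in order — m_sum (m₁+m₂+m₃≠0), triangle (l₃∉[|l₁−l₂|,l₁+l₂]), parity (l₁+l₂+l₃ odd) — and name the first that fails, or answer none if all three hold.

triangle

m₁+m₂+m₃ = 0 + 2 − 2 = 0  ✓
triangle: need |l₁−l₂| ≤ l₃ ≤ l₁+l₂ = [3,7]; l₃=2 is outside  ✗
parity: l₁+l₂+l₃ = 9 is odd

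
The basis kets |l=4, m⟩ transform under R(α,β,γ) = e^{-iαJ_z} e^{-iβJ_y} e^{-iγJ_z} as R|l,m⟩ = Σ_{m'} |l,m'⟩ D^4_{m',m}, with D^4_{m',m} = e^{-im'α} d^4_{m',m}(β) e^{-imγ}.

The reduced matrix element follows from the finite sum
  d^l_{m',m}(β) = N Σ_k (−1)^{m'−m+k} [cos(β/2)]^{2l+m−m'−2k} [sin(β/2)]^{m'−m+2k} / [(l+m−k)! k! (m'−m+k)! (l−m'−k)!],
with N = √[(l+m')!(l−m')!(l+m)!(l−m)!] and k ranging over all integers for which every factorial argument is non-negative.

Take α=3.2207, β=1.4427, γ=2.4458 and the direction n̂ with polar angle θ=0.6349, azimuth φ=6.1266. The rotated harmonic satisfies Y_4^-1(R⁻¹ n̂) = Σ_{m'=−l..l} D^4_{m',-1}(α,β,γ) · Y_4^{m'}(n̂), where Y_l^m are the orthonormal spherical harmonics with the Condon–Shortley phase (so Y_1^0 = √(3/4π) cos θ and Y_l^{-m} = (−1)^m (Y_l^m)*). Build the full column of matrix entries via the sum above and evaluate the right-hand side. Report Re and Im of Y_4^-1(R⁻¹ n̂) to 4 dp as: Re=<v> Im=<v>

Re=0.2456 Im=-0.1467

Need the full column D^4_{m',-1} for m'=−4..4 at α=3.2207, β=1.4427, γ=2.4458.
cos(β/2)=0.750915, sin(β/2)=0.660399
d^4_{-4,-1}: single k=3 term ⇒ +0.514596;  D = -0.478009+0.190570i
d^4_{-3,-1}: k∈[2..3] ⇒ +0.620622 -0.800032 = -0.179410;  D = -0.160882+0.079403i
d^4_{-2,-1}: k∈[1..3] ⇒ +0.377205 -1.458744 +0.752175 = -0.329363;  D = +0.282907-0.168653i
d^4_{-1,-1}: k∈[0..3] ⇒ +0.101094 -1.172866 +1.814303 -0.467757 = +0.274774;  D = +0.224161-0.158911i
d^4_{0,-1}: k∈[0..3] ⇒ -0.397609 +1.845181 -1.427153 +0.183972 = +0.204391;  D = -0.156879+0.131013i
d^4_{1,-1}: k∈[0..3] ⇒ +0.781911 -1.814303 +0.701635 -0.036179 = -0.366936;  D = -0.262172+0.256725i
d^4_{2,-1}: k∈[0..2] ⇒ -0.972496 +1.128263 -0.174531 = -0.018763;  D = +0.012327-0.014146i
d^4_{3,-1}: k∈[0..1] ⇒ +0.800032 -0.371270 = +0.428762;  D = +0.255257-0.344501i
d^4_{4,-1}: single k=0 term ⇒ -0.398014;  D = +0.210938-0.337520i
Y_4^{m'}(θ=0.6349,φ=6.1266) and Σ D·Y over m':
  (-0.4780+0.1906i)·(+0.0444+0.0321i)  (-0.1609+0.0794i)·(+0.1875+0.0952i)  (+0.2829-0.1687i)·(+0.3960+0.1282i)  (+0.2242-0.1589i)·(+0.3431+0.0542i)  (-0.1569+0.1310i)·(-0.1840+0.0000i)  (-0.2622+0.2567i)·(-0.3431+0.0542i)  (+0.0123-0.0141i)·(+0.3960-0.1282i)  (+0.2553-0.3445i)·(-0.1875+0.0952i)  (+0.2109-0.3375i)·(+0.0444-0.0321i)
Y_4^-1(R⁻¹ n̂) = +0.245599-0.146658i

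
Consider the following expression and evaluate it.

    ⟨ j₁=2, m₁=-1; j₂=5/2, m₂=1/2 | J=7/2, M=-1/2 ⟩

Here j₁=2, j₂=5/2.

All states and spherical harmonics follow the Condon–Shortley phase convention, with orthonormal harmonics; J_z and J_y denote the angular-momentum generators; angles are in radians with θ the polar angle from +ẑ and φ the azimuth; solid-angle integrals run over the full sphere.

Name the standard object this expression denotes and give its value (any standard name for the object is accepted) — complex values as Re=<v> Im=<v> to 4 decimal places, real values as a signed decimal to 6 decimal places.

Clebsch–Gordan coefficient, −√(14/45) ≈ -0.557773

This is a Clebsch–Gordan (vector-coupling) coefficient.
j₁+j₂−J=1  J+j₁−j₂=3  J−j₁+j₂=4  j₁+j₂+J+1=9
(j₁±m₁, j₂±m₂, J±M) = (1,3,3,2,3,4)
P² = 1152/35
sum k=0..1:
  [0] +1/36 = 1/36
  [1] −1/8 = -1/8
S = -7/72
C² = P²·S² = 14/45 ; C = -0.557773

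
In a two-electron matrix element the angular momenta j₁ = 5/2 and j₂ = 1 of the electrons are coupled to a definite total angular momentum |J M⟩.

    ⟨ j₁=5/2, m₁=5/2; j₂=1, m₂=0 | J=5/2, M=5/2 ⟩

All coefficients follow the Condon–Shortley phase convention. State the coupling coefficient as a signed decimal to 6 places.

+0.845154  (= +√(5/7))

√[6·1!4!1!/7! · 5!0!1!1!5!0!] = √(2880/7)
  +(−1)^0/∏(0,1,0,1,4,0)! = 1/24  (running 1/24)
⟨..|..⟩ = √(2880/7)·(1/24) = +0.845154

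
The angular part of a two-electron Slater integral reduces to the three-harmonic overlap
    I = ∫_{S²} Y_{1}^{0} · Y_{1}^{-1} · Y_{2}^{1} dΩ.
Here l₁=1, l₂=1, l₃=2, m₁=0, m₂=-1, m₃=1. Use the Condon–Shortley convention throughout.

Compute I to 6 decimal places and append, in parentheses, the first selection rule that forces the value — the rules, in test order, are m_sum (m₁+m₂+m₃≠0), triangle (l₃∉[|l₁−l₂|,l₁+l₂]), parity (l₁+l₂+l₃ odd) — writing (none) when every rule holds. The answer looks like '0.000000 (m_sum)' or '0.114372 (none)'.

-0.218510 (none)

Checks pass: Σm=0; 4 even; l₃=2∈[0,2].
(2·1+1)(2·1+1)(2·2+1) = 45
Δ: 0! 2! 2! / 5! → 1/30
sum: t=0:+1/1 = 1/1
3j²(1 1 2; 0 0 0) = Δ·Π!·Σ² = 2/15  (sign +1)
sum: t=0:+1/2 = 1/2
3j²(1 1 2; 0 -1 1) = Δ·Π!·Σ² = 1/10  (sign -1)
combine: 4πI² = 45·2/15·1/10 = 3/5
take √, sign -1: I = -0.21850969
No selection rule forces the value: the integral is nonzero (none).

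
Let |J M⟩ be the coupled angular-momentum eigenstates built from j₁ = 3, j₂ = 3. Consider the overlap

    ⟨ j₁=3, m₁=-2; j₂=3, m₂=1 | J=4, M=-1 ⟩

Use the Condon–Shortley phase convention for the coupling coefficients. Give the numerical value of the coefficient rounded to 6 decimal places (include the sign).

+√(16/77) ≈ +0.455842

j₁+j₂−J=2  J+j₁−j₂=4  J−j₁+j₂=4  j₁+j₂+J+1=11
(j₁±m₁, j₂±m₂, J±M) = (1,5,4,2,3,5)
P² = 82944/77
sum k=1..2:
  [1] −1/144 = -1/144
  [2] +1/48 = 1/48
S = 1/72
C² = P²·S² = 16/77 ; C = +0.455842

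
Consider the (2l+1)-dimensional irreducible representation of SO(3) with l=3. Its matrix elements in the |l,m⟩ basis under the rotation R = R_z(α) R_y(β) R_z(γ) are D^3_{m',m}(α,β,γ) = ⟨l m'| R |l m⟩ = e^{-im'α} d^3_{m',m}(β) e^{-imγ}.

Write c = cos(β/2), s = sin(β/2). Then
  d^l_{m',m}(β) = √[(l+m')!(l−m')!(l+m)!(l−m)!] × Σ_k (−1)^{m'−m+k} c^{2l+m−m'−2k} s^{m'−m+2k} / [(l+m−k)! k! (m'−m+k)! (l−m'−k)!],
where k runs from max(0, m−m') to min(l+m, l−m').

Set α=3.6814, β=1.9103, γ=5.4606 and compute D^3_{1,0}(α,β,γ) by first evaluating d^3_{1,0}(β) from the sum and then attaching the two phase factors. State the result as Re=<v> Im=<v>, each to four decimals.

Re=-0.1560 Im=0.0935

First d^3_{1,0}(β=1.9103), then the phase factors e^{-i(1)α} and e^{-i(0)γ}:
Half-angle: c=0.577486, s=0.816400. N=√(24·2·6·6)=41.569219
k∈{0,1,2} keeps every argument non-negative
  k=0: (−1)^1·41.5692/(12)·0.5775^5·0.8164^1 = -0.181636
  k=1: (−1)^2·41.5692/(4)·0.5775^3·0.8164^3 = +1.089047
  k=2: (−1)^3·41.5692/(12)·0.5775^1·0.8164^5 = -0.725518
d^3_{1,0}(1.9103) = -0.181636 +1.089047 -0.725518 = +0.181892
Attach z-rotation phases: D = e^{-i(1)(3.6814)}·(+0.181892)·e^{-i(0)(5.4606)} = -0.156029+0.093487i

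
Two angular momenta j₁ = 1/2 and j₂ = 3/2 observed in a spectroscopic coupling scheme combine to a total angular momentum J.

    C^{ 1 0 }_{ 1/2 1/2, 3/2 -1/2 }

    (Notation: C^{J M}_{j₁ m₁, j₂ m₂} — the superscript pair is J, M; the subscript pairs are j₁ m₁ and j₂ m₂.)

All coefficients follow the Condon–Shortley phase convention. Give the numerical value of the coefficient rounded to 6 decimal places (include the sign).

j₁+j₂−J=1  J+j₁−j₂=0  J−j₁+j₂=2  j₁+j₂+J+1=4
(j₁±m₁, j₂±m₂, J±M) = (1,0,1,2,1,1)
P² = 1/2
sum k=0..0:
  [0] +1/1 = 1
S = 1
C² = P²·S² = 1/2 ; C = +0.707107

+0.707107  (= +√(1/2))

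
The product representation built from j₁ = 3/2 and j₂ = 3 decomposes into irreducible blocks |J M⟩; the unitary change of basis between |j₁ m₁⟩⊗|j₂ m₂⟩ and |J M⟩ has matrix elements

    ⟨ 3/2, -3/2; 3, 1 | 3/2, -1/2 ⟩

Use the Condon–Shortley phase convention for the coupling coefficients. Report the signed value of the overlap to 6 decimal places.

√[4·3!0!3!/7! · 0!3!4!2!1!2!] = √(576/35)
  +(−1)^3/∏(3,0,0,1,0,2)! = -1/12  (running -1/12)
⟨..|..⟩ = √(576/35)·(-1/12) = -0.338062

−√(4/35) ≈ -0.338062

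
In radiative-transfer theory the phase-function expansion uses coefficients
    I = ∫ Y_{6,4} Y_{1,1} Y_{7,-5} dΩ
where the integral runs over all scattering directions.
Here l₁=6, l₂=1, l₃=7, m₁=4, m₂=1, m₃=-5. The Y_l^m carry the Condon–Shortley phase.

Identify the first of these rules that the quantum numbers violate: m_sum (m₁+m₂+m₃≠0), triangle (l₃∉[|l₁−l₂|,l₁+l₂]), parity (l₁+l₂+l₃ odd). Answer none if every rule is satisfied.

none

Σmᵢ = 0  ✓
l₃∈[|l₁−l₂|,l₁+l₂]=[5,7], have l₃=7  ✓
Σlᵢ = 14 ⇒ even  ✓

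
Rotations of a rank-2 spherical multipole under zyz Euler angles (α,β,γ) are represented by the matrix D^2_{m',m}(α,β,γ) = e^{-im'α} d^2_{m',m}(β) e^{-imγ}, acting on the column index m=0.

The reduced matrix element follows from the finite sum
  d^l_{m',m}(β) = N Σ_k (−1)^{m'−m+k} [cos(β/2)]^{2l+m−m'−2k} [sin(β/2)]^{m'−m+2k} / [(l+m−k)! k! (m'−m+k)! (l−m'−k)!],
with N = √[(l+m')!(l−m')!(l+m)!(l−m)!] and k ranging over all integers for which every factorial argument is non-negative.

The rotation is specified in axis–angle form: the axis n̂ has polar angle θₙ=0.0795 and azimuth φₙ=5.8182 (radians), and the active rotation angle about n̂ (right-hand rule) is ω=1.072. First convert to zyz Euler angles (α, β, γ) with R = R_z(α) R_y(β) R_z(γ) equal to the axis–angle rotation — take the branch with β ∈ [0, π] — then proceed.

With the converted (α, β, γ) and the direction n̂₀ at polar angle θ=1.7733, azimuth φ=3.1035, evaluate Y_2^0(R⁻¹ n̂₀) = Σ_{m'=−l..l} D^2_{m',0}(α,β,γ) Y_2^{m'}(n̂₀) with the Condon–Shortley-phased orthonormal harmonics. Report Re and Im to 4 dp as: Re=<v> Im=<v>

Axis–angle → zyz. n̂ = (sinθₙcosφₙ, sinθₙsinφₙ, cosθₙ) = (+0.070985, -0.035611, +0.996842), ω = 1.0720.
R = I cosω + sinω [n̂]ₓ + (1−cosω) n̂n̂ᵀ gives
  R = [+0.480997, -0.876704, +0.005639; +0.874067, +0.479030, -0.080853; +0.068183, +0.043819, +0.996710]
β = atan2(√(R₁₃²+R₂₃²), R₃₃) = 0.081138; α = atan2(R₂₃, R₁₃) mod 2π = 4.782016; γ = atan2(R₃₂, −R₃₁) mod 2π = 2.570394
Need the full column D^2_{m',0} for m'=−2..2 at α=4.7820, β=0.0811, γ=2.5704.
cos(β/2)=0.999177, sin(β/2)=0.040558
d^2_{-2,0}: single k=2 term ⇒ +0.004023;  D = -0.003984-0.000558i
d^2_{-1,0}: k∈[1..2] ⇒ +0.099101 -0.000163 = +0.098938;  D = +0.006883-0.098698i
d^2_{0,0}: k∈[0..2] ⇒ +0.996713 -0.006569 +0.000003 = +0.990147;  D = +0.990147+0.000000i
d^2_{1,0}: k∈[0..1] ⇒ -0.099101 +0.000163 = -0.098938;  D = -0.006883-0.098698i
d^2_{2,0}: single k=0 term ⇒ +0.004023;  D = -0.003984+0.000558i
Y_2^{m'}(θ=1.7733,φ=3.1035) and Σ D·Y over m':
  (-0.0040-0.0006i)·(+0.3696+0.0282i)  (+0.0069-0.0987i)·(+0.1521+0.0058i)  (+0.9901+0.0000i)·(-0.2771+0.0000i)  (-0.0069-0.0987i)·(-0.1521+0.0058i)  (-0.0040+0.0006i)·(+0.3696-0.0282i)
Y_2^0(R⁻¹ n̂) = -0.274063+0.000000i

Re=-0.2741 Im=0.0000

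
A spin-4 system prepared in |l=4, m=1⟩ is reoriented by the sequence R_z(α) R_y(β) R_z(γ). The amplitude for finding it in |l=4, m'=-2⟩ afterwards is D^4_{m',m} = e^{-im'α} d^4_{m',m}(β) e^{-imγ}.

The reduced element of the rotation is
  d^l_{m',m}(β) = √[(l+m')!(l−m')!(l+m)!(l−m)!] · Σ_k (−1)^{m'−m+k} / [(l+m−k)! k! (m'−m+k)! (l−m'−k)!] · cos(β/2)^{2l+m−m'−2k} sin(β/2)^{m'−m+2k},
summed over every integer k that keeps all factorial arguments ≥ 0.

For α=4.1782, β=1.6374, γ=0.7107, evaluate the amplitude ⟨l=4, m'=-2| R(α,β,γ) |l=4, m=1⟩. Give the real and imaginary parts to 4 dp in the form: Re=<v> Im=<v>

Re=-0.0546 Im=-0.2584

D^4_{-2,1}(4.1782,1.6374,0.7107) = e^{-i·-2·4.1782}·d^4_{-2,1}(1.6374)·e^{-i·1·0.7107}. Compute d first:
c=cos(1.637400/2)=0.683171, s=sin(1.637400/2)=0.730258; N=√[2·720·120·6]=1018.233765
k: max(0,(1)−(-2))=3 … min(4+(1),4−(-2))=5
  k=3: (−1)^0·1018.2338/(72)·0.6832^5·0.7303^3 = +0.819581
  k=4: (−1)^1·1018.2338/(48)·0.6832^3·0.7303^5 = -1.404680
  k=5: (−1)^2·1018.2338/(240)·0.6832^1·0.7303^7 = +0.320997
d^4_{-2,1}(1.6374) = +0.819581 -1.404680 +0.320997 = -0.264101
Attach z-rotation phases: D = e^{-i(-2)(4.1782)}·(-0.264101)·e^{-i(1)(0.7107)} = -0.054611-0.258393i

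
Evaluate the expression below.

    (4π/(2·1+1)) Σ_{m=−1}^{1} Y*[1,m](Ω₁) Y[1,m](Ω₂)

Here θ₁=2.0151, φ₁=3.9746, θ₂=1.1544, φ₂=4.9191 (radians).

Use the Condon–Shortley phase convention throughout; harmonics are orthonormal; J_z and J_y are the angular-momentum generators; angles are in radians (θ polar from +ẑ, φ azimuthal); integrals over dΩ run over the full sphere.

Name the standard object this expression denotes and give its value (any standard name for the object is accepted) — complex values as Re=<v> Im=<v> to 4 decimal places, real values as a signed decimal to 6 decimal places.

This sum is the spherical-harmonic addition theorem: it equals the Legendre polynomial P_l(cos γ) of the angle γ between the two directions.
Summing Y*_{l m}(θ₁,φ₁)·Y_{l m}(θ₂,φ₂) over m ∈ [−1, 1]; prefactor 4π/(2·1+1) = 4.188790:
  [-1]  conj(Y_{1,-1})(Ω₁) = (-0.209834, -0.230830) ; Y_{1,-1}(Ω₂) = (0.064851, 0.309246) ; Δ = (0.057775, -0.079860)
  [+0]  conj(Y_{1,0})(Ω₁) = (-0.210016, -0.000000) ; Y_{1,0}(Ω₂) = (0.197624, 0.000000) ; Δ = (-0.041504, -0.000000)
  [+1]  conj(Y_{1,1})(Ω₁) = (0.209834, -0.230830) ; Y_{1,1}(Ω₂) = (-0.064851, 0.309246) ; Δ = (0.057775, 0.079860)
Σ over m = (0.074046, 0.000000); ×(4π/3) → (0.310165, 0.000000). Real part: 0.310165

Legendre polynomial (addition theorem), +0.310165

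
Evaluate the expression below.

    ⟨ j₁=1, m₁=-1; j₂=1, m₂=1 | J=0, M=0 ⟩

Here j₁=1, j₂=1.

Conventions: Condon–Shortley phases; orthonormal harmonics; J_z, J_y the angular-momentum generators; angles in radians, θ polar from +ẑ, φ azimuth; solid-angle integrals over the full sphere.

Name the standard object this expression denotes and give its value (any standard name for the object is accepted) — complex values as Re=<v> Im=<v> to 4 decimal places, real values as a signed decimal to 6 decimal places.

This is a Clebsch–Gordan (vector-coupling) coefficient.
√[1·2!0!0!/3! · 0!2!2!0!0!0!] = √(4/3)
  +(−1)^2/∏(2,0,0,0,0,0)! = 1/2  (running 1/2)
⟨..|..⟩ = √(4/3)·(1/2) = +0.577350

Clebsch–Gordan coefficient, +√(1/3) ≈ +0.577350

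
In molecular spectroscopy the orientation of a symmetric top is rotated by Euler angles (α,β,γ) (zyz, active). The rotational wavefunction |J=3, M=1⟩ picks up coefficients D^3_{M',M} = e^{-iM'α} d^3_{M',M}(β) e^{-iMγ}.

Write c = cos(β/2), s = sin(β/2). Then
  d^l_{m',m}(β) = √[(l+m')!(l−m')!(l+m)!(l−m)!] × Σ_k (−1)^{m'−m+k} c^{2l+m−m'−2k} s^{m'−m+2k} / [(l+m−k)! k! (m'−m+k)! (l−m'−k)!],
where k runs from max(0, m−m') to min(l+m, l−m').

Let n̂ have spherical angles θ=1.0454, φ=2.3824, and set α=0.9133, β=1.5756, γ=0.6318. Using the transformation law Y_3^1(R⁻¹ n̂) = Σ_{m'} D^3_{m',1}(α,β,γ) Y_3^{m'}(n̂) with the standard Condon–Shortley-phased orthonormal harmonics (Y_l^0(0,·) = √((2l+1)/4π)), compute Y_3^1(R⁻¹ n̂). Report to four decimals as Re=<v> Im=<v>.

Need the full column D^3_{m',1} for m'=−3..3 at α=0.9133, β=1.5756, γ=0.6318.
cos(β/2)=0.705406, sin(β/2)=0.708803
d^3_{-3,1}: single k=4 term ⇒ +0.486437;  D = -0.248969+0.417894i
d^3_{-2,1}: k∈[3..4] ⇒ +0.790542 -0.399087 = +0.391455;  D = +0.143742+0.364109i
d^3_{-1,1}: k∈[2..4] ⇒ +0.746380 -1.004780 +0.126810 = -0.131590;  D = -0.126411-0.036555i
d^3_{0,1}: k∈[1..3] ⇒ +0.428858 -1.298993 +0.437178 = -0.432958;  D = -0.349382+0.255704i
d^3_{1,1}: k∈[0..2] ⇒ +0.123207 -0.995173 +0.753585 = -0.118381;  D = -0.003042+0.118342i
d^3_{2,1}: k∈[0..1] ⇒ -0.391492 +0.790542 = +0.399050;  D = -0.309488-0.251909i
d^3_{3,1}: single k=0 term ⇒ +0.481786;  D = -0.469087+0.109887i
Y_3^{m'}(θ=1.0454,φ=2.3824) and Σ D·Y over m':
  (-0.2490+0.4179i)·(+0.1754-0.2054i)  (+0.1437+0.3641i)·(+0.0201+0.3831i)  (-0.1264-0.0366i)·(-0.0523-0.0496i)  (-0.3494+0.2557i)·(-0.3261+0.0000i)  (-0.0030+0.1183i)·(+0.0523-0.0496i)  (-0.3095-0.2519i)·(+0.0201-0.3831i)  (-0.4691+0.1099i)·(-0.1754-0.2054i)
Y_3^1(R⁻¹ n̂) = +0.032144+0.308582i

Re=0.0321 Im=0.3086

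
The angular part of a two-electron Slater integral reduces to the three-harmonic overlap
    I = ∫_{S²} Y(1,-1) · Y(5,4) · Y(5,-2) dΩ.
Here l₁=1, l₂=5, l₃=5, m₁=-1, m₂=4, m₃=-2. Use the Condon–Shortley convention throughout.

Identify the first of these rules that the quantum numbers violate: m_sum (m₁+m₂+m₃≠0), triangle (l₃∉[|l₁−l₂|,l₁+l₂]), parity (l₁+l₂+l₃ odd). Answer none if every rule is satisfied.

m_sum

m₁+m₂+m₃ = -1 + 4 − 2 = 1  ✗
triangle: |1−5|=4 ≤ l₃=5 ≤ 1+5=6
parity: l₁+l₂+l₃ = 11 is odd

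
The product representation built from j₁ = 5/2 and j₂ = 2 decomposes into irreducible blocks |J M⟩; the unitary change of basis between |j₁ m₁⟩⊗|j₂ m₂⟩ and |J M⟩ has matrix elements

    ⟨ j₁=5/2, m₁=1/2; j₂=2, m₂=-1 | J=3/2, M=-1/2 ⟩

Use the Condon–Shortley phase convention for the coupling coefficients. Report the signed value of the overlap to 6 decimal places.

−√(5/21) = -0.487950

√[4·3!2!1!/7! · 3!2!1!3!1!2!] = √(48/35)
  +(−1)^0/∏(0,3,2,1,0,0)! = 1/12  (running 1/12)
  +(−1)^1/∏(1,2,1,0,1,1)! = -1/2  (running -5/12)
⟨..|..⟩ = √(48/35)·(-5/12) = -0.487950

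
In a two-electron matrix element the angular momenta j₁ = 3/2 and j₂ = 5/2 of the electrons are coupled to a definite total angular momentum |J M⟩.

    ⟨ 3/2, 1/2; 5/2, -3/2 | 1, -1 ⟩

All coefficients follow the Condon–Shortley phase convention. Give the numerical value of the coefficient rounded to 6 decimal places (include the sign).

-0.547723

triangle: 3!×0!×2!/6! = 12/720
(j±m)!: 2!×1!×1!×4!×0!×2! = 96
prefactor² = (2J+1)×Δ×N² = 24/5
  k=1: −1/(1!×2!×0!×0!×0!×2!) = -1/4
Σ = -1/4  ⇒  CG² = 24/5×(-1/4)² = 3/10
CG = −√(3/10) = -0.547723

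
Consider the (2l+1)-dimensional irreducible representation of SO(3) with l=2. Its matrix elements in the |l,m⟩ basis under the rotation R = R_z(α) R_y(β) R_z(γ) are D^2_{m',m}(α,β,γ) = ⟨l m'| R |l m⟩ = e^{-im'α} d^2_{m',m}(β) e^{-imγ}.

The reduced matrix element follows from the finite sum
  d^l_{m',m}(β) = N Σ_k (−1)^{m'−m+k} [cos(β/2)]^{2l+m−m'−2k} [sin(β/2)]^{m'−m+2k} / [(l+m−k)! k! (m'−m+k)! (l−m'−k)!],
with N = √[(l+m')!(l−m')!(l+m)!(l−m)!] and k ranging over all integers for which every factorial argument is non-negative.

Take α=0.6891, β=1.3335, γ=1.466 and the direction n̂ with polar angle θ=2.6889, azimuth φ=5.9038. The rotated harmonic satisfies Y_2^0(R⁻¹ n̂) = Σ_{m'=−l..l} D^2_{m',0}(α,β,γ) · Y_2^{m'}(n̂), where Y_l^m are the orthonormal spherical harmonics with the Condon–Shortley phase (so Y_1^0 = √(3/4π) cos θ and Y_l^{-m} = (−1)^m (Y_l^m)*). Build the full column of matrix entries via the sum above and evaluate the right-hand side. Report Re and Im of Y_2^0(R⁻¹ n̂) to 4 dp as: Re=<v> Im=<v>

Re=-0.3153 Im=0.0000

Need the full column D^2_{m',0} for m'=−2..2 at α=0.6891, β=1.3335, γ=1.4660.
cos(β/2)=0.785836, sin(β/2)=0.618435
d^2_{-2,0}: single k=2 term ⇒ +0.578532;  D = +0.110736+0.567836i
d^2_{-1,0}: k∈[1..2] ⇒ +0.735132 -0.455292 = +0.279840;  D = +0.215985+0.177934i
d^2_{0,0}: k∈[0..2] ⇒ +0.381353 -0.944739 +0.146277 = -0.417109;  D = -0.417109+0.000000i
d^2_{1,0}: k∈[0..1] ⇒ -0.735132 +0.455292 = -0.279840;  D = -0.215985+0.177934i
d^2_{2,0}: single k=0 term ⇒ +0.578532;  D = +0.110736-0.567836i
Y_2^{m'}(θ=2.6889,φ=5.9038) and Σ D·Y over m':
  (+0.1107+0.5678i)·(+0.0536+0.0508i)  (+0.2160+0.1779i)·(-0.2823-0.1125i)  (-0.4171+0.0000i)·(+0.4498+0.0000i)  (-0.2160+0.1779i)·(+0.2823-0.1125i)  (+0.1107-0.5678i)·(+0.0536-0.0508i)
Y_2^0(R⁻¹ n̂) = -0.315349+0.000000i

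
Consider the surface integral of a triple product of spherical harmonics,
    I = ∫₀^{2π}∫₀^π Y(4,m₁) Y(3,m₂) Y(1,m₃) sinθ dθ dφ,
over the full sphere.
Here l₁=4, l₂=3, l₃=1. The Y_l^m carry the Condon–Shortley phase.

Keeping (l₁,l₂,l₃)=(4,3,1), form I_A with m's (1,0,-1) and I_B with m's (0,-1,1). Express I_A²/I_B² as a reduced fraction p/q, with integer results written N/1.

5/3

l's match ⇒ only the (l;m) 3-j factors differ between A and B.
A: triangle coeff Δ(4,3,1) = 1/252; Σ_t [3,3]: t=3:−1/72 = -1/72; (3j)²=5/126 [(4 3 1; 1 0 -1)], sign=-1
B: triangle coeff Δ(4,3,1) = 1/252; Σ_t [2,2]: t=2:+1/96 = 1/96; (3j)²=1/42 [(4 3 1; 0 -1 1)], sign=+1
I_A²/I_B² = (5/126)/(1/42) = 5/3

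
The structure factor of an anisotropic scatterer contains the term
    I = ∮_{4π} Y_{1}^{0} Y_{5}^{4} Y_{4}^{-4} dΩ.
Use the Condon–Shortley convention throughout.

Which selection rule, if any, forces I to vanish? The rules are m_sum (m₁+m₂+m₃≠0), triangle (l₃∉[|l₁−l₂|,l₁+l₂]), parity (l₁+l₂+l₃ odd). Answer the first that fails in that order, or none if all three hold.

Σmᵢ = 0  ✓
l₃∈[|l₁−l₂|,l₁+l₂]=[4,6], have l₃=4  ✓
Σlᵢ = 10 ⇒ even  ✓

none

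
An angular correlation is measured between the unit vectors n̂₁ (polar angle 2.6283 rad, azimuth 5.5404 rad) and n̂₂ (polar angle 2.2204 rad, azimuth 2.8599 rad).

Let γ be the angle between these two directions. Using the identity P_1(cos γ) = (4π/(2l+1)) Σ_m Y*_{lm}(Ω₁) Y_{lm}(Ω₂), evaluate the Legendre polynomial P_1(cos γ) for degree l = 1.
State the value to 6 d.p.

Summing Y*_{l m}(θ₁,φ₁)·Y_{l m}(θ₂,φ₂) over m ∈ [−1, 1]; prefactor 4π/(2·1+1) = 4.188790:
  m=-1: Y*=+0.124965-0.114744i  Y=-0.264281-0.076480i  product -0.041802+0.020767i
  m=+0: Y*=-0.425637-0.000000i  Y=-0.295541+0.000000i  product +0.125794+0.000000i
  m=+1: Y*=-0.124965-0.114744i  Y=+0.264281-0.076480i  product -0.041802-0.020767i
Total Σ_m = +0.042190+0.000000i. Multiply by 4.188790: +0.176726+0.000000i. P_1(cos γ) = 0.176726

0.176726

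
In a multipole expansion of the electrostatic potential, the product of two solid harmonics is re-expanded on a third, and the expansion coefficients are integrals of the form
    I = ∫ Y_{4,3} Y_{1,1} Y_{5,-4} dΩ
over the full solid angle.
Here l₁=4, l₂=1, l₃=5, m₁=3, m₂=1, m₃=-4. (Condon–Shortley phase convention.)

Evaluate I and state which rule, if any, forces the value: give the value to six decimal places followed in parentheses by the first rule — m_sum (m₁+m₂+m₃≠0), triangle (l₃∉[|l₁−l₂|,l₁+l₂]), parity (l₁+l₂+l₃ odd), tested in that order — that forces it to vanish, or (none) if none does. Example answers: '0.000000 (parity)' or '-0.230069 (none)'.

m-sum 0 ✓  L=10 even ✓  3≤5≤5 ✓
Π(2lᵢ+1) = 9×3×11 = 297
triangle coeff Δ(4,1,5) = 1/495
Σ_t [0,0]: t=0:+1/576 = 1/576
(3j)²=5/99 [(4 1 5; 0 0 0)], sign=-1
Σ_t [0,0]: t=0:+1/10080 = 1/10080
(3j)²=4/55 [(4 1 5; 3 1 -4)], sign=-1
⇒ 4πI² = 12/11
I = (+1)√(12/11/(4π)) = 0.29463840
No selection rule forces the value: the integral is nonzero (none).

0.294638 (none)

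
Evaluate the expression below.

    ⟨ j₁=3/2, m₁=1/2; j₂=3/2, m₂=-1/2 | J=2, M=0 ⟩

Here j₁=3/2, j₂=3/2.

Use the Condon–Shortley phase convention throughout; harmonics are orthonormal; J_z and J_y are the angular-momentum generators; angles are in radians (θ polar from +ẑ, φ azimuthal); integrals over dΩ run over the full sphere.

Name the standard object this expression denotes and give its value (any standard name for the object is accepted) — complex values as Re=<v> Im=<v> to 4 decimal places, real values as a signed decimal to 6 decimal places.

This is a Clebsch–Gordan (vector-coupling) coefficient.
j₁+j₂−J=1  J+j₁−j₂=2  J−j₁+j₂=2  j₁+j₂+J+1=6
(j₁±m₁, j₂±m₂, J±M) = (2,1,1,2,2,2)
P² = 4/9
sum k=0..1:
  [0] +1/1 = 1
  [1] −1/4 = -1/4
S = 3/4
C² = P²·S² = 1/4 ; C = +0.500000

Clebsch–Gordan coefficient, +√(1/4) ≈ +0.500000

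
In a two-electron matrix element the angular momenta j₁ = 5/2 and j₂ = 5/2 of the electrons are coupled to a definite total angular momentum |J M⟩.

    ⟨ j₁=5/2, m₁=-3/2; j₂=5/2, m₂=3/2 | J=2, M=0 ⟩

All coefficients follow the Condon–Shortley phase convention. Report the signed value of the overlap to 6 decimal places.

√[5·3!2!2!/8! · 1!4!4!1!2!2!] = √(48/7)
  +(−1)^2/∏(2,1,2,2,0,0)! = 1/8  (running 1/8)
  +(−1)^3/∏(3,0,1,1,1,1)! = -1/6  (running -1/24)
⟨..|..⟩ = √(48/7)·(-1/24) = -0.109109

−√(1/84) = -0.109109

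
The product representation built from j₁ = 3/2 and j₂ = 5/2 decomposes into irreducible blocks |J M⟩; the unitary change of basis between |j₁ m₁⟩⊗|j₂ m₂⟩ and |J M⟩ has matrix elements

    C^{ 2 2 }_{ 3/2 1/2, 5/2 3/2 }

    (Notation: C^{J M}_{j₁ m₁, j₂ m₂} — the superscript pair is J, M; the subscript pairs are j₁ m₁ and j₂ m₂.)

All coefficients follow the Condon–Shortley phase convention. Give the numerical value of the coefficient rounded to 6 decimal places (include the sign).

-0.617213  (= −√(8/21))

triangle: 2!*1!*3!/7! = 12/5040
(j±m)!: 2!*1!*4!*1!*4!*0! = 1152
prefactor² = (2J+1)*Δ*N² = 96/7
  k=1: −1/(1!*1!*0!*3!*1!*0!) = -1/6
Σ = -1/6  ⇒  CG² = 96/7*(-1/6)² = 8/21
CG = −√(8/21) = -0.617213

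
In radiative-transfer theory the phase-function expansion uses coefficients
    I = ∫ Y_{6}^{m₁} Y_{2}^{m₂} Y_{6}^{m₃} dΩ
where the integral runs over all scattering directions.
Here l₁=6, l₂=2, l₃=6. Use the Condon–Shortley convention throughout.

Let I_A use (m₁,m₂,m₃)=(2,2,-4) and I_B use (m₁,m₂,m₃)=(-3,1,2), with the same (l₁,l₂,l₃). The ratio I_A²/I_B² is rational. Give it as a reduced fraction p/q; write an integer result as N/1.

Same 6,2,6: normalisation and zero-m 3j drop out of the ratio.
A: Δ: 2! 10! 2! / 15! → 1/90090; sum: t=2:+1/322560 = 1/322560; 3j²(6 2 6; 2 2 -4) = Δ·Π!·Σ² = 18/1001  (sign +1)
B: Δ: 2! 10! 2! / 15! → 1/90090; sum: t=1:−1/161280 t=2:+1/60480 = 1/96768; 3j²(6 2 6; -3 1 2) = Δ·Π!·Σ² = 15/1001  (sign +1)
I_A²/I_B² = (18/1001)/(15/1001) = 6/5

6/5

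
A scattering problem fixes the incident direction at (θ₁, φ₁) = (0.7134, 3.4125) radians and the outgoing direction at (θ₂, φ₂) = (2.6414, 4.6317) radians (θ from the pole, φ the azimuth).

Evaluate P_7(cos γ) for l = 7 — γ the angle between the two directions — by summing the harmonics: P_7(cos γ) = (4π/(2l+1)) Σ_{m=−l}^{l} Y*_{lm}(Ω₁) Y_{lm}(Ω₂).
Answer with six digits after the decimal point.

-0.306130

Summing Y*_{l m}(θ₁,φ₁)·Y_{l m}(θ₂,φ₂) over m ∈ [−7, 7]; prefactor 4π/(2·7+1) = 0.837758:
  m=-7: (0.00822 - 0.02435j) × (0.00156 - 0.00247j) = -0.00005 - 0.00006j  (running Σ = -0.00005 - 0.00006j)
  m=-6: (-0.00607 + 0.11095j) × (0.01768 + 0.00930j) = -0.00114 + 0.00191j  (running Σ = -0.00119 + 0.00185j)
  m=-5: (-0.06079 - 0.27669j) × (-0.03293 + 0.07715j) = 0.02335 + 0.00442j  (running Σ = 0.02216 + 0.00627j)
  m=-4: (0.21118 + 0.39863j) × (-0.22648 - 0.07575j) = -0.01763 - 0.10628j  (running Σ = 0.00453 - 0.10001j)
  m=-3: (-0.25603 - 0.27042j) × (0.10813 - 0.43795j) = -0.14612 + 0.08289j  (running Σ = -0.14159 - 0.01712j)
  m=-2: (-0.04975 - 0.02994j) × (0.47012 + 0.07653j) = -0.02110 - 0.01789j  (running Σ = -0.16268 - 0.03501j)
  m=-1: (0.38046 + 0.10567j) × (-0.00325 + 0.04017j) = -0.00548 + 0.01494j  (running Σ = -0.16817 - 0.02007j)
  m=0: (-0.06492 + 0.00000j) × (0.44802 + 0.00000j) = -0.02908 + 0.00000j  (running Σ = -0.19725 - 0.02007j)
  m=1: (-0.38046 + 0.10567j) × (0.00325 + 0.04017j) = -0.00548 - 0.01494j  (running Σ = -0.20273 - 0.03501j)
  m=2: (-0.04975 + 0.02994j) × (0.47012 - 0.07653j) = -0.02110 + 0.01789j  (running Σ = -0.22383 - 0.01712j)
  m=3: (0.25603 - 0.27042j) × (-0.10813 - 0.43795j) = -0.14612 - 0.08289j  (running Σ = -0.36994 - 0.10001j)
  m=4: (0.21118 - 0.39863j) × (-0.22648 + 0.07575j) = -0.01763 + 0.10628j  (running Σ = -0.38758 + 0.00627j)
  m=5: (0.06079 - 0.27669j) × (0.03293 + 0.07715j) = 0.02335 - 0.00442j  (running Σ = -0.36423 + 0.00185j)
  m=6: (-0.00607 - 0.11095j) × (0.01768 - 0.00930j) = -0.00114 - 0.00191j  (running Σ = -0.36537 - 0.00006j)
  m=7: (-0.00822 - 0.02435j) × (-0.00156 - 0.00247j) = -0.00005 + 0.00006j  (running Σ = -0.36542 - 0.00000j)
Total Σ_m = -0.36542 - 0.00000j. Multiply by 0.837758: -0.30613 - 0.00000j. P_7(cos γ) = -0.306130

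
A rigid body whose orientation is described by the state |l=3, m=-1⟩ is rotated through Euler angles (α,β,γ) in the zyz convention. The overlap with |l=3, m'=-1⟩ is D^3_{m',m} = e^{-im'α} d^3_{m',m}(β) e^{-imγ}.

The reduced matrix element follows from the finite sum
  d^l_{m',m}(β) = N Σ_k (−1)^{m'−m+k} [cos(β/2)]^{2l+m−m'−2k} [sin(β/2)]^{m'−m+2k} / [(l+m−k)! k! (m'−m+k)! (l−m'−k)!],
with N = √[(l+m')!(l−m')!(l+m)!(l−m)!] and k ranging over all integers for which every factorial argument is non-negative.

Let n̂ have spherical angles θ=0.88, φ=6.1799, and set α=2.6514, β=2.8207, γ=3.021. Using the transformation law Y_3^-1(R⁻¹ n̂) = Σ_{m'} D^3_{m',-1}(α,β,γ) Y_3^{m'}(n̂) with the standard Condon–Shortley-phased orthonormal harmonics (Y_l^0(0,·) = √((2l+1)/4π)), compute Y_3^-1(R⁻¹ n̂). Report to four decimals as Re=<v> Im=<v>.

Re=-0.4009 Im=-0.1827

Need the full column D^3_{m',-1} for m'=−3..3 at α=2.6514, β=2.8207, γ=3.0210.
cos(β/2)=0.159759, sin(β/2)=0.987156
d^3_{-3,-1}: single k=2 term ⇒ +0.002459;  D = -0.000050-0.002458i
d^3_{-2,-1}: k∈[1..2] ⇒ +0.000325 -0.024807 = -0.024483;  D = +0.011084-0.021830i
d^3_{-1,-1}: k∈[0..2] ⇒ +0.000017 -0.005078 +0.145420 = +0.140358;  D = +0.114981-0.080497i
d^3_{0,-1}: k∈[0..2] ⇒ -0.000356 +0.040763 -0.518782 = -0.478375;  D = +0.474901-0.057549i
d^3_{1,-1}: k∈[0..2] ⇒ +0.003809 -0.193893 +0.925369 = +0.735284;  D = +0.685632+0.265616i
d^3_{2,-1}: k∈[0..1] ⇒ -0.024807 +0.473581 = +0.448773;  D = -0.292867-0.340039i
d^3_{3,-1}: single k=0 term ⇒ +0.093868;  D = +0.020559+0.091589i
Y_3^{m'}(θ=0.88,φ=6.1799) and Σ D·Y over m':
  (-0.0001-0.0025i)·(+0.1819+0.0582i)  (+0.0111-0.0218i)·(+0.3786+0.0793i)  (+0.1150-0.0805i)·(+0.2551+0.0264i)  (+0.4749-0.0575i)·(-0.2307+0.0000i)  (+0.6856+0.2656i)·(-0.2551+0.0264i)  (-0.2929-0.3400i)·(+0.3786-0.0793i)  (+0.0206+0.0916i)·(-0.1819+0.0582i)
Y_3^-1(R⁻¹ n̂) = -0.400913-0.182660i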